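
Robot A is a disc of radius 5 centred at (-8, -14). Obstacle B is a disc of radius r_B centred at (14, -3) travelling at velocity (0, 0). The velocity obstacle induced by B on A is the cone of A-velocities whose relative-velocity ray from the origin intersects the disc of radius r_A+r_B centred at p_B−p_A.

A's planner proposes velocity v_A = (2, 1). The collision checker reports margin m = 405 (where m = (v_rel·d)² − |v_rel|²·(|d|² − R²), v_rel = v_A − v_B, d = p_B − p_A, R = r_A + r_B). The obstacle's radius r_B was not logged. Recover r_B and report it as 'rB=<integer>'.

m = 405
d = (22, 11);  v_rel = (2, 1),  |v_rel|² = 5
v_rel×d = (2)·(11) − (1)·(22) = 0
since m = R²·5 − 0²:  R² = (0 + 405) / 5 = 81
R = √81 = 9  ⇒  r_B = 9 − 5 = 4

rB=4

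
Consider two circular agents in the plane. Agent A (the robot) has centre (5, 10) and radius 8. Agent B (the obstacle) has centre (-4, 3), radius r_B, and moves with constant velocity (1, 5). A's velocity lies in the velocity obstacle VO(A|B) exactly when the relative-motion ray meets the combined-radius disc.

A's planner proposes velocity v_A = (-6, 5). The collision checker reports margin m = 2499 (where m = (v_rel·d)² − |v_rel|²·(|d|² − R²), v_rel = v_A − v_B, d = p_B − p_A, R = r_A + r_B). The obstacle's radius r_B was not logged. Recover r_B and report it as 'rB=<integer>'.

m = 2499
d = (-9, -7);  v_rel = (-7, 0),  |v_rel|² = 49
v_rel×d = (-7)·(-7) − (0)·(-9) = 49
since m = R²·49 − 49²:  R² = (2401 + 2499) / 49 = 100
R = √100 = 10  ⇒  r_B = 10 − 8 = 2

rB=2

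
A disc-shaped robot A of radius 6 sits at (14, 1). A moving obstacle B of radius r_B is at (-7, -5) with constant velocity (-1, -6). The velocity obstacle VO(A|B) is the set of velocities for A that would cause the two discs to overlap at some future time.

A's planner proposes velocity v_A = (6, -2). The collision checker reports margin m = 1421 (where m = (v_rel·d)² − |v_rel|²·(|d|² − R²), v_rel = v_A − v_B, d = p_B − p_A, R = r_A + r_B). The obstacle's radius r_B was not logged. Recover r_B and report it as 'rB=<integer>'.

m = 1421
d = (-21, -6);  v_rel = (7, 4),  |v_rel|² = 65
v_rel×d = (7)·(-6) − (4)·(-21) = 42
since m = R²·65 − 42²:  R² = (1764 + 1421) / 65 = 49
R = √49 = 7  ⇒  r_B = 7 − 6 = 1

rB=1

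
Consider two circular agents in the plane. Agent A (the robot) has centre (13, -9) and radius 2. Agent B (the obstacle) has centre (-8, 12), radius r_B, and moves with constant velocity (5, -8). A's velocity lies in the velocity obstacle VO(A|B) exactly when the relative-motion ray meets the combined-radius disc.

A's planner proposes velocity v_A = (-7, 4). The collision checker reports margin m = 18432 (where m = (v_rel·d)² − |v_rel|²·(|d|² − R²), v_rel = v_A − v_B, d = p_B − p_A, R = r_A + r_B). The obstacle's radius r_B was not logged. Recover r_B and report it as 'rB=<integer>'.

m = 18432
d = (-21, 21);  v_rel = (-12, 12),  |v_rel|² = 288
v_rel×d = (-12)·(21) − (12)·(-21) = 0
since m = R²·288 − 0²:  R² = (0 + 18432) / 288 = 64
R = √64 = 8  ⇒  r_B = 8 − 2 = 6

rB=6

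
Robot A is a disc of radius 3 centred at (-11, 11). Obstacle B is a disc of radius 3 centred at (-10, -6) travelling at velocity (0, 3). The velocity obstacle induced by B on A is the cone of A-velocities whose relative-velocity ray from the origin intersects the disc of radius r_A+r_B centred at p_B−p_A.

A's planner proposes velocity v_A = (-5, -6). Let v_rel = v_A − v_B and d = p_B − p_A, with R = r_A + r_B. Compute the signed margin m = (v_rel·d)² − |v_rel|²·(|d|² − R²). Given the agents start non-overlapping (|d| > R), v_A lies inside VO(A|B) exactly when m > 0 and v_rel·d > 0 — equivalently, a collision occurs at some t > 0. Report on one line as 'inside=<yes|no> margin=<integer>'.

d = (1, -17),  |d|² = 290;  R = 3+3 = 6,  c = 290−6² = 254
v_rel = (-5, -9),  |v_rel|² = 106;  v_rel·d = (-5)·(1) + (-9)·(-17) = 148
106·t² − 296·t + 254 = 0  ⇒  m = 148² − 106·254 = -5020
m = -5020 < 0,  v_rel·d = 148 > 0  ⇒  outside

inside=no margin=-5020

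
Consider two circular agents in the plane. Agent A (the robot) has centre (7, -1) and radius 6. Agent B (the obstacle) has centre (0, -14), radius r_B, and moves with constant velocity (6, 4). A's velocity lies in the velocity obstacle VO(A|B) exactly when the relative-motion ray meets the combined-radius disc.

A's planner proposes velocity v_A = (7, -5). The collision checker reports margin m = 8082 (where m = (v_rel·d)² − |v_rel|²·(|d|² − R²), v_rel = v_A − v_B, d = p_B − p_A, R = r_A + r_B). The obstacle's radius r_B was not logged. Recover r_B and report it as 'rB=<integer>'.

m = 8082
d = (-7, -13);  v_rel = (1, -9),  |v_rel|² = 82
v_rel×d = (1)·(-13) − (-9)·(-7) = -76
since m = R²·82 − (-76)²:  R² = (5776 + 8082) / 82 = 169
R = √169 = 13  ⇒  r_B = 13 − 6 = 7

rB=7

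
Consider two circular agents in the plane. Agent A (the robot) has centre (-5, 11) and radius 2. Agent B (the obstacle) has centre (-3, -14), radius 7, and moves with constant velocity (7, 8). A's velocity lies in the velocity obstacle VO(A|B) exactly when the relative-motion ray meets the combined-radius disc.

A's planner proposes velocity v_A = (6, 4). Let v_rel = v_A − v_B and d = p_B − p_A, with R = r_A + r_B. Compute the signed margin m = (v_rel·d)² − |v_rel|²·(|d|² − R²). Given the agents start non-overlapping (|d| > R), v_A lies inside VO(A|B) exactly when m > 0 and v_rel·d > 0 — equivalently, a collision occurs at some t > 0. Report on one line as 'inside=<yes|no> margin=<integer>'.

d = (2, -25),  |d|² = 629;  R = 2+7 = 9,  c = 629−9² = 548
v_rel = (-1, -4),  |v_rel|² = 17;  v_rel·d = (-1)·(2) + (-4)·(-25) = 98
17·t² − 196·t + 548 = 0  ⇒  m = 98² − 17·548 = 288
m = 288 > 0,  v_rel·d = 98 > 0  ⇒  inside

inside=yes margin=288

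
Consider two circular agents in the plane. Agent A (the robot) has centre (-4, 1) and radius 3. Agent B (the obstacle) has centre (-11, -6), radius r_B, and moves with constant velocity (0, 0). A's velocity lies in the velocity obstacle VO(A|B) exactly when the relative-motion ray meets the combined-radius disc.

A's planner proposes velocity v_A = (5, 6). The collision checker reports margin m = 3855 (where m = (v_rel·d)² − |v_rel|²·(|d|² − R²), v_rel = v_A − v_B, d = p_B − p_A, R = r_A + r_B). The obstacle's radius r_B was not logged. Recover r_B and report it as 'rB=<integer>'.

m = 3855
d = (-7, -7);  v_rel = (5, 6),  |v_rel|² = 61
v_rel×d = (5)·(-7) − (6)·(-7) = 7
since m = R²·61 − 7²:  R² = (49 + 3855) / 61 = 64
R = √64 = 8  ⇒  r_B = 8 − 3 = 5

rB=5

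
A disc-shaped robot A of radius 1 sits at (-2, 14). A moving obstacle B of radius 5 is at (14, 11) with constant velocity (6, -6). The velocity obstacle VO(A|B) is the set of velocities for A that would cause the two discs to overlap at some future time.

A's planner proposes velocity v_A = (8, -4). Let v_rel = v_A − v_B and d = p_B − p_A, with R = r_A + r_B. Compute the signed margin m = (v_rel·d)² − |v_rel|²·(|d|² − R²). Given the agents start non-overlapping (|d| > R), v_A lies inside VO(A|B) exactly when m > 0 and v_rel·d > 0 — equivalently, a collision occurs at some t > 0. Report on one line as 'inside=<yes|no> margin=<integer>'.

d = (16, -3),  |d|² = 265;  R = 1+5 = 6,  c = 265−6² = 229
v_rel = (2, 2),  |v_rel|² = 8;  v_rel·d = (2)·(16) + (2)·(-3) = 26
8·t² − 52·t + 229 = 0  ⇒  m = 26² − 8·229 = -1156
m = -1156 < 0,  v_rel·d = 26 > 0  ⇒  outside

inside=no margin=-1156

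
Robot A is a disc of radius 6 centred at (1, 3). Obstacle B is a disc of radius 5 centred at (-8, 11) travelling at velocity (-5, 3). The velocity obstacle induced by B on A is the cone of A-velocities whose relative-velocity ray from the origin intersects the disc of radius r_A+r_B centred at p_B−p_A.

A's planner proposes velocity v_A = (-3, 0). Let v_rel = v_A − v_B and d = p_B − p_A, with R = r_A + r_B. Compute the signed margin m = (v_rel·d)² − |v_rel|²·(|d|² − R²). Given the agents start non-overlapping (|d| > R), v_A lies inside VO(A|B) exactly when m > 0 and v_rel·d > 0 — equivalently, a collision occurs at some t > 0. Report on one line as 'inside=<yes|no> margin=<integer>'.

d = (-9, 8),  |d|² = 145;  R = 6+5 = 11,  c = 145−11² = 24
v_rel = (2, -3),  |v_rel|² = 13;  v_rel·d = (2)·(-9) + (-3)·(8) = -42
13·t² + 84·t + 24 = 0  ⇒  m = (-42)² − 13·24 = 1452
m = 1452 > 0,  v_rel·d = -42 < 0  ⇒  outside

inside=no margin=1452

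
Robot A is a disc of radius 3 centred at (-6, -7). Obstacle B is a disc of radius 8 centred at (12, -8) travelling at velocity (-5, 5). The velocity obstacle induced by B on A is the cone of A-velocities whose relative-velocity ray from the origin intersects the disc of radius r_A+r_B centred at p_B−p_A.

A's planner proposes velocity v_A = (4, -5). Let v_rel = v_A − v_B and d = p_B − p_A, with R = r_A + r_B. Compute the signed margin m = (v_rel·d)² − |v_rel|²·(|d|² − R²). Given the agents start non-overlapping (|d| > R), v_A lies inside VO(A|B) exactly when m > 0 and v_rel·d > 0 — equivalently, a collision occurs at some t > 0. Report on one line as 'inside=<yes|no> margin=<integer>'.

d = (18, -1),  |d|² = 325;  R = 3+8 = 11,  c = 325−11² = 204
v_rel = (9, -10),  |v_rel|² = 181;  v_rel·d = (9)·(18) + (-10)·(-1) = 172
181·t² − 344·t + 204 = 0  ⇒  m = 172² − 181·204 = -7340
m = -7340 < 0,  v_rel·d = 172 > 0  ⇒  outside

inside=no margin=-7340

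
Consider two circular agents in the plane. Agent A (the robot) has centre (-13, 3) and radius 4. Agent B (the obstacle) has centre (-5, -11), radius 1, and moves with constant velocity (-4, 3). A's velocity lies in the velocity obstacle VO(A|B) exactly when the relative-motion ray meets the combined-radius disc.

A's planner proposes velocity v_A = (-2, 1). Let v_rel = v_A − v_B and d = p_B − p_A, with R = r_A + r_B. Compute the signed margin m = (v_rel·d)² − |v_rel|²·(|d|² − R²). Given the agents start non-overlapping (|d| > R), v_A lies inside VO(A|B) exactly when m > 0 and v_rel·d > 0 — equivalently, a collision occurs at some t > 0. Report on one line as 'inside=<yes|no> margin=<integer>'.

d = (8, -14),  |d|² = 260;  R = 4+1 = 5,  c = 260−5² = 235
v_rel = (2, -2),  |v_rel|² = 8;  v_rel·d = (2)·(8) + (-2)·(-14) = 44
8·t² − 88·t + 235 = 0  ⇒  m = 44² − 8·235 = 56
m = 56 > 0,  v_rel·d = 44 > 0  ⇒  inside

inside=yes margin=56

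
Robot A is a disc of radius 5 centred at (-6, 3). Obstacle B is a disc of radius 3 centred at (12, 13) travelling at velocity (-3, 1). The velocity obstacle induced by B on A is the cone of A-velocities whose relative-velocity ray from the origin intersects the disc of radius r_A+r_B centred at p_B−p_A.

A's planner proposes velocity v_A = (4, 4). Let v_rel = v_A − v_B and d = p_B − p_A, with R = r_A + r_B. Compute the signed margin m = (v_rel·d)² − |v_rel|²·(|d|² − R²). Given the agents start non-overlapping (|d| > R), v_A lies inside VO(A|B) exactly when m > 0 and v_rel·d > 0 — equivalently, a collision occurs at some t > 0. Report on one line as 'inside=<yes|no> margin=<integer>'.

d = (18, 10),  |d|² = 424;  R = 5+3 = 8,  c = 424−8² = 360
v_rel = (7, 3),  |v_rel|² = 58;  v_rel·d = (7)·(18) + (3)·(10) = 156
58·t² − 312·t + 360 = 0  ⇒  m = 156² − 58·360 = 3456
m = 3456 > 0,  v_rel·d = 156 > 0  ⇒  inside

inside=yes margin=3456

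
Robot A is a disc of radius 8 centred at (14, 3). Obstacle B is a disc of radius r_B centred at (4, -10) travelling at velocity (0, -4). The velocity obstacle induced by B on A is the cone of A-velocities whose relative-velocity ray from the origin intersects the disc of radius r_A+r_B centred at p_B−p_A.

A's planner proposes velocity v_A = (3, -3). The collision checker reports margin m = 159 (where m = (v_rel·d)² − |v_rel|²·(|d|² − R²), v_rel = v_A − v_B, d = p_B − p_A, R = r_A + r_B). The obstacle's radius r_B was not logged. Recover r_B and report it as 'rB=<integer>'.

m = 159
d = (-10, -13);  v_rel = (3, 1),  |v_rel|² = 10
v_rel×d = (3)·(-13) − (1)·(-10) = -29
since m = R²·10 − (-29)²:  R² = (841 + 159) / 10 = 100
R = √100 = 10  ⇒  r_B = 10 − 8 = 2

rB=2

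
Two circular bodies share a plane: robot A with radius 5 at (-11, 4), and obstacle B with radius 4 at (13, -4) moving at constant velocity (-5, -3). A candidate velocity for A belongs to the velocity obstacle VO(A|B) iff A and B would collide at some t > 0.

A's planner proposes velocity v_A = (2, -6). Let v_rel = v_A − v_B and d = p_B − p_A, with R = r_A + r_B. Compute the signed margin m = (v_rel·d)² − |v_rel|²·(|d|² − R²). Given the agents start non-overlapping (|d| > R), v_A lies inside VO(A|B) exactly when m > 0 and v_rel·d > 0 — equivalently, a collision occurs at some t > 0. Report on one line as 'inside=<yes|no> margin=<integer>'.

d = (24, -8),  |d|² = 640;  R = 5+4 = 9,  c = 640−9² = 559
v_rel = (7, -3),  |v_rel|² = 58;  v_rel·d = (7)·(24) + (-3)·(-8) = 192
58·t² − 384·t + 559 = 0  ⇒  m = 192² − 58·559 = 4442
m = 4442 > 0,  v_rel·d = 192 > 0  ⇒  inside

inside=yes margin=4442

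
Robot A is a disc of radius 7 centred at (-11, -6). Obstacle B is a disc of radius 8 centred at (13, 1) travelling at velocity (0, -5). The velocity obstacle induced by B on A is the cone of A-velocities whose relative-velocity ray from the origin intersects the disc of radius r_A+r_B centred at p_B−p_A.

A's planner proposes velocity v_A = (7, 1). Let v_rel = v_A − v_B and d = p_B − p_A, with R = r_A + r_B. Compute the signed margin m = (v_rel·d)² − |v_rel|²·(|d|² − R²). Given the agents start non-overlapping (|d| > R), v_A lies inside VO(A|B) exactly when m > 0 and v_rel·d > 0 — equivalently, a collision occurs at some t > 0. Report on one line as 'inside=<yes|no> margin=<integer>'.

d = (24, 7),  |d|² = 625;  R = 7+8 = 15,  c = 625−15² = 400
v_rel = (7, 6),  |v_rel|² = 85;  v_rel·d = (7)·(24) + (6)·(7) = 210
85·t² − 420·t + 400 = 0  ⇒  m = 210² − 85·400 = 10100
m = 10100 > 0,  v_rel·d = 210 > 0  ⇒  inside

inside=yes margin=10100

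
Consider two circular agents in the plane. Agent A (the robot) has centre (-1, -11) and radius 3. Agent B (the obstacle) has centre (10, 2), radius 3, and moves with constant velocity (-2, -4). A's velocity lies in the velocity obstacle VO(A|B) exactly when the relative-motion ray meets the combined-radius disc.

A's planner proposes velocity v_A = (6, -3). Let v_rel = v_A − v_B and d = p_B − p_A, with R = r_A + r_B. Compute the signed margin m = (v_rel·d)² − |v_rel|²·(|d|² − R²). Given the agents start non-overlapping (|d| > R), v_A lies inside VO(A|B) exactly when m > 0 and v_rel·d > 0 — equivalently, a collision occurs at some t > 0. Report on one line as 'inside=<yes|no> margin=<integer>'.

d = (11, 13),  |d|² = 290;  R = 3+3 = 6,  c = 290−6² = 254
v_rel = (8, 1),  |v_rel|² = 65;  v_rel·d = (8)·(11) + (1)·(13) = 101
65·t² − 202·t + 254 = 0  ⇒  m = 101² − 65·254 = -6309
m = -6309 < 0,  v_rel·d = 101 > 0  ⇒  outside

inside=no margin=-6309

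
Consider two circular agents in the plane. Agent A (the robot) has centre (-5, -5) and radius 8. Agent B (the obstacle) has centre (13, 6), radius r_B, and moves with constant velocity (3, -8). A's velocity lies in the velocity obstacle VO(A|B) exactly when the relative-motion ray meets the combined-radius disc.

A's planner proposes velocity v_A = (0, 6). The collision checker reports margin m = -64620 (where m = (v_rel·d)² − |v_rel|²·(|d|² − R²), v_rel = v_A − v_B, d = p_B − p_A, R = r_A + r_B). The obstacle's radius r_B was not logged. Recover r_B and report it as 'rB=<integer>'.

m = -64620
d = (18, 11);  v_rel = (-3, 14),  |v_rel|² = 205
v_rel×d = (-3)·(11) − (14)·(18) = -285
since m = R²·205 − (-285)²:  R² = (81225 + -64620) / 205 = 81
R = √81 = 9  ⇒  r_B = 9 − 8 = 1

rB=1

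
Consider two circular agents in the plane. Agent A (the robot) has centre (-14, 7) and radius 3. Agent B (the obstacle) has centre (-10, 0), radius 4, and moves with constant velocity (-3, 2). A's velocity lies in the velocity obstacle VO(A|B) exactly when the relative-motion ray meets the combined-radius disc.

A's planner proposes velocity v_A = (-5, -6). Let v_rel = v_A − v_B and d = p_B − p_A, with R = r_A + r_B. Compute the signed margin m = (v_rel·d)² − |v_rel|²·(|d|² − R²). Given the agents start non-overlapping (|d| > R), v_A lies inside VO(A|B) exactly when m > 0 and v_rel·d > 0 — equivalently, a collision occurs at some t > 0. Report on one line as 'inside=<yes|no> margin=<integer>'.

d = (4, -7),  |d|² = 65;  R = 3+4 = 7,  c = 65−7² = 16
v_rel = (-2, -8),  |v_rel|² = 68;  v_rel·d = (-2)·(4) + (-8)·(-7) = 48
68·t² − 96·t + 16 = 0  ⇒  m = 48² − 68·16 = 1216
m = 1216 > 0,  v_rel·d = 48 > 0  ⇒  inside

inside=yes margin=1216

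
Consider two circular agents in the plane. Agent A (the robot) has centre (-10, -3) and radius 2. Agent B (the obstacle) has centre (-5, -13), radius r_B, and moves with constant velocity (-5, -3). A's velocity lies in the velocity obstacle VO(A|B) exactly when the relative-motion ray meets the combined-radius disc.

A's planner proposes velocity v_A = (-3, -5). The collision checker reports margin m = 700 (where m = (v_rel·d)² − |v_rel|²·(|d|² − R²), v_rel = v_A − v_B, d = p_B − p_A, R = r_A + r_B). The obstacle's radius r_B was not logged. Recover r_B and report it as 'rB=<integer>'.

m = 700
d = (5, -10);  v_rel = (2, -2),  |v_rel|² = 8
v_rel×d = (2)·(-10) − (-2)·(5) = -10
since m = R²·8 − (-10)²:  R² = (100 + 700) / 8 = 100
R = √100 = 10  ⇒  r_B = 10 − 2 = 8

rB=8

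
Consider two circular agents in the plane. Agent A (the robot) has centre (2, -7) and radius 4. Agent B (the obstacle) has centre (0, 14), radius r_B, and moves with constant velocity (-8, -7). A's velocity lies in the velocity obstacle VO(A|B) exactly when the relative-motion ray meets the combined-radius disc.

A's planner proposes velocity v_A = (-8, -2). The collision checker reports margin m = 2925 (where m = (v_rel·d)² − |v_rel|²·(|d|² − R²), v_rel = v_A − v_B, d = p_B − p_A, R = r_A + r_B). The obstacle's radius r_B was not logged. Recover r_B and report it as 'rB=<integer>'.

m = 2925
d = (-2, 21);  v_rel = (0, 5),  |v_rel|² = 25
v_rel×d = (0)·(21) − (5)·(-2) = 10
since m = R²·25 − 10²:  R² = (100 + 2925) / 25 = 121
R = √121 = 11  ⇒  r_B = 11 − 4 = 7

rB=7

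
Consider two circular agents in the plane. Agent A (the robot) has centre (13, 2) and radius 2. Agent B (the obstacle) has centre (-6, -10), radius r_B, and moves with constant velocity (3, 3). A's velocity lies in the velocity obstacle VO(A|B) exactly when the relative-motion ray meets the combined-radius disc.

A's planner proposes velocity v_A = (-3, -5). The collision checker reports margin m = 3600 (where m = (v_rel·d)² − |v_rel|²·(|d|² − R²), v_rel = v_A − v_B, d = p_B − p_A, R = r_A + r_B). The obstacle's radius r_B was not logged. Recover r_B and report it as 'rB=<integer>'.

m = 3600
d = (-19, -12);  v_rel = (-6, -8),  |v_rel|² = 100
v_rel×d = (-6)·(-12) − (-8)·(-19) = -80
since m = R²·100 − (-80)²:  R² = (6400 + 3600) / 100 = 100
R = √100 = 10  ⇒  r_B = 10 − 2 = 8

rB=8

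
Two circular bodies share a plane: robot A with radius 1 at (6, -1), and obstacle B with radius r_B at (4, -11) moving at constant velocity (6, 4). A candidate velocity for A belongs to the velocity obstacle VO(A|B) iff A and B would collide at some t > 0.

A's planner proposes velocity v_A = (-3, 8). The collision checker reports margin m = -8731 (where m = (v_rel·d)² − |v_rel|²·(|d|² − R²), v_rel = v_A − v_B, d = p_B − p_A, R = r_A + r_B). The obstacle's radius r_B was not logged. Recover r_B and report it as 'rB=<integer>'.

m = -8731
d = (-2, -10);  v_rel = (-9, 4),  |v_rel|² = 97
v_rel×d = (-9)·(-10) − (4)·(-2) = 98
since m = R²·97 − 98²:  R² = (9604 + -8731) / 97 = 9
R = √9 = 3  ⇒  r_B = 3 − 1 = 2

rB=2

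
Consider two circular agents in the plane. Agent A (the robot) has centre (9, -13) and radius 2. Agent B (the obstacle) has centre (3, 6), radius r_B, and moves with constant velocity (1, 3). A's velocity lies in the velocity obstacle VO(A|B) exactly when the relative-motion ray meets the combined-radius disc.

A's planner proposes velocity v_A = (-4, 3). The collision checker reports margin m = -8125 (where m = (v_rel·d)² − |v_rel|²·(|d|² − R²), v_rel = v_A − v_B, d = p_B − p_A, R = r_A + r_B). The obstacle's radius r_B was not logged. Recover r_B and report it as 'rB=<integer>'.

m = -8125
d = (-6, 19);  v_rel = (-5, 0),  |v_rel|² = 25
v_rel×d = (-5)·(19) − (0)·(-6) = -95
since m = R²·25 − (-95)²:  R² = (9025 + -8125) / 25 = 36
R = √36 = 6  ⇒  r_B = 6 − 2 = 4

rB=4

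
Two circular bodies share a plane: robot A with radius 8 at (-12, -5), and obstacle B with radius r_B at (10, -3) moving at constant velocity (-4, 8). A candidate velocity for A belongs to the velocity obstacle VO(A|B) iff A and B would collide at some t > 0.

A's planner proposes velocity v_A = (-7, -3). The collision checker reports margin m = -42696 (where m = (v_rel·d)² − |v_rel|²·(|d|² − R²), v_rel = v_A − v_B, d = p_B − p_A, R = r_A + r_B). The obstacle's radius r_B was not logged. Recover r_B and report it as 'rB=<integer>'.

m = -42696
d = (22, 2);  v_rel = (-3, -11),  |v_rel|² = 130
v_rel×d = (-3)·(2) − (-11)·(22) = 236
since m = R²·130 − 236²:  R² = (55696 + -42696) / 130 = 100
R = √100 = 10  ⇒  r_B = 10 − 8 = 2

rB=2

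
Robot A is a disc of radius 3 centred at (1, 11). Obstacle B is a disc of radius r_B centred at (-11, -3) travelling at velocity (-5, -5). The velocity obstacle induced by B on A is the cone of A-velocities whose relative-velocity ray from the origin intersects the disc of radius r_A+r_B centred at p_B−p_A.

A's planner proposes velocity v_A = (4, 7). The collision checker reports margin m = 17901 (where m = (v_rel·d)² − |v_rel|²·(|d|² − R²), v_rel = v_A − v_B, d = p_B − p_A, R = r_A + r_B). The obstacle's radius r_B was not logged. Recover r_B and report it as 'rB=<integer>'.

m = 17901
d = (-12, -14);  v_rel = (9, 12),  |v_rel|² = 225
v_rel×d = (9)·(-14) − (12)·(-12) = 18
since m = R²·225 − 18²:  R² = (324 + 17901) / 225 = 81
R = √81 = 9  ⇒  r_B = 9 − 3 = 6

rB=6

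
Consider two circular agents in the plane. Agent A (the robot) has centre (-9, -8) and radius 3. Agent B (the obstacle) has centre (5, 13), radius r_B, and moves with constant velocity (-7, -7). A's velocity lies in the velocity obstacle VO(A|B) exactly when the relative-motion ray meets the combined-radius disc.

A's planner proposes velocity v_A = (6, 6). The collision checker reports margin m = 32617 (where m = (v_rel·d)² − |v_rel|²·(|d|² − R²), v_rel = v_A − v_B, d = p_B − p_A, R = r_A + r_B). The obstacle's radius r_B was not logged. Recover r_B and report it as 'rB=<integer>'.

m = 32617
d = (14, 21);  v_rel = (13, 13),  |v_rel|² = 338
v_rel×d = (13)·(21) − (13)·(14) = 91
since m = R²·338 − 91²:  R² = (8281 + 32617) / 338 = 121
R = √121 = 11  ⇒  r_B = 11 − 3 = 8

rB=8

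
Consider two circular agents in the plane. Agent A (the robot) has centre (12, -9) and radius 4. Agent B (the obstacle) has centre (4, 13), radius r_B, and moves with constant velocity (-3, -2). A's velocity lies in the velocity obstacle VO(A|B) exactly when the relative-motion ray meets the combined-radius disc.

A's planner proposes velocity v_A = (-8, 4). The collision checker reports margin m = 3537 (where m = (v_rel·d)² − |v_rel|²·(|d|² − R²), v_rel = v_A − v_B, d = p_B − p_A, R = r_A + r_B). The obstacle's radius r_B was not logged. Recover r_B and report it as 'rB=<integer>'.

m = 3537
d = (-8, 22);  v_rel = (-5, 6),  |v_rel|² = 61
v_rel×d = (-5)·(22) − (6)·(-8) = -62
since m = R²·61 − (-62)²:  R² = (3844 + 3537) / 61 = 121
R = √121 = 11  ⇒  r_B = 11 − 4 = 7

rB=7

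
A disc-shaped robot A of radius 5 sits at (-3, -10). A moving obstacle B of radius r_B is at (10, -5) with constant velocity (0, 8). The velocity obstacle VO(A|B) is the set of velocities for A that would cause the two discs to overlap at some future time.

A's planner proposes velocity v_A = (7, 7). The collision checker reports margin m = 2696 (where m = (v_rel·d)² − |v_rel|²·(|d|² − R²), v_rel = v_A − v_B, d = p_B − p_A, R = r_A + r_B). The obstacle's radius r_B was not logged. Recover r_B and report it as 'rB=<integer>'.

m = 2696
d = (13, 5);  v_rel = (7, -1),  |v_rel|² = 50
v_rel×d = (7)·(5) − (-1)·(13) = 48
since m = R²·50 − 48²:  R² = (2304 + 2696) / 50 = 100
R = √100 = 10  ⇒  r_B = 10 − 5 = 5

rB=5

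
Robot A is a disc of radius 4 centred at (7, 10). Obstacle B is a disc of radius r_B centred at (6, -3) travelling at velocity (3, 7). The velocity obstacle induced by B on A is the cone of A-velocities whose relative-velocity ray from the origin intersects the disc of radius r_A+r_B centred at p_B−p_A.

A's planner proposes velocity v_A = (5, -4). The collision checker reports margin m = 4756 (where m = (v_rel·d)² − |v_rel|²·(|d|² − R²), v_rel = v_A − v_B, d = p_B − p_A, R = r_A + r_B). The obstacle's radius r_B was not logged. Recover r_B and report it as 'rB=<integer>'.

m = 4756
d = (-1, -13);  v_rel = (2, -11),  |v_rel|² = 125
v_rel×d = (2)·(-13) − (-11)·(-1) = -37
since m = R²·125 − (-37)²:  R² = (1369 + 4756) / 125 = 49
R = √49 = 7  ⇒  r_B = 7 − 4 = 3

rB=3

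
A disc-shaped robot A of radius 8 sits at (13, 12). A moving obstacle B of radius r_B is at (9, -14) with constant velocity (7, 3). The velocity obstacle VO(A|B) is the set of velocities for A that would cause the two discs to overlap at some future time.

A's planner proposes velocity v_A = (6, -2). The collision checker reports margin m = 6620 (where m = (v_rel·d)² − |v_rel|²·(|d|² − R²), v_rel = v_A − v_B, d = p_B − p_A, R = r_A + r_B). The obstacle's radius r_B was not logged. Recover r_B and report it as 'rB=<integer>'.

m = 6620
d = (-4, -26);  v_rel = (-1, -5),  |v_rel|² = 26
v_rel×d = (-1)·(-26) − (-5)·(-4) = 6
since m = R²·26 − 6²:  R² = (36 + 6620) / 26 = 256
R = √256 = 16  ⇒  r_B = 16 − 8 = 8

rB=8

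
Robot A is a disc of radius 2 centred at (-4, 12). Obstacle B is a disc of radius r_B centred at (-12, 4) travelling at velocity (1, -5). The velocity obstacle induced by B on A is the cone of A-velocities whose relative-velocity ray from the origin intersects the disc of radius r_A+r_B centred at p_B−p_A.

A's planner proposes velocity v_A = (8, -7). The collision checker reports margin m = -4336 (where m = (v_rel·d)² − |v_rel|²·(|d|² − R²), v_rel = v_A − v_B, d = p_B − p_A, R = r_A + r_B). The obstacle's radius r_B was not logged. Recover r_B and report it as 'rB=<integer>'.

m = -4336
d = (-8, -8);  v_rel = (7, -2),  |v_rel|² = 53
v_rel×d = (7)·(-8) − (-2)·(-8) = -72
since m = R²·53 − (-72)²:  R² = (5184 + -4336) / 53 = 16
R = √16 = 4  ⇒  r_B = 4 − 2 = 2

rB=2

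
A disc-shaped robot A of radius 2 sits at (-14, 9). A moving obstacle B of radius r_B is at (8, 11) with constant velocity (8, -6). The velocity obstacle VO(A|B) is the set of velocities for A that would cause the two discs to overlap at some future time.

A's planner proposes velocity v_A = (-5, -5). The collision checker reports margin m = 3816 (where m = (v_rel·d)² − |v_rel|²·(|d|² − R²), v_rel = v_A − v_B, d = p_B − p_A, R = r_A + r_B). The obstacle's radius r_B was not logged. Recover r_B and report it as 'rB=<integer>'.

m = 3816
d = (22, 2);  v_rel = (-13, 1),  |v_rel|² = 170
v_rel×d = (-13)·(2) − (1)·(22) = -48
since m = R²·170 − (-48)²:  R² = (2304 + 3816) / 170 = 36
R = √36 = 6  ⇒  r_B = 6 − 2 = 4

rB=4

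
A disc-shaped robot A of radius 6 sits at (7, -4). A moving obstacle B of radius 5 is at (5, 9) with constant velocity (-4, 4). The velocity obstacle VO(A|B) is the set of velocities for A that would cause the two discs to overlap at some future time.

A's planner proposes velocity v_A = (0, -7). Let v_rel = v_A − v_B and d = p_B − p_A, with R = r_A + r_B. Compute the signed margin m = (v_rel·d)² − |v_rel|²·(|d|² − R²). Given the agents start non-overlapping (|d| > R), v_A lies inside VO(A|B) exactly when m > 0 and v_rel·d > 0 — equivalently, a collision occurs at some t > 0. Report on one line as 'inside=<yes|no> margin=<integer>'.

d = (-2, 13),  |d|² = 173;  R = 6+5 = 11,  c = 173−11² = 52
v_rel = (4, -11),  |v_rel|² = 137;  v_rel·d = (4)·(-2) + (-11)·(13) = -151
137·t² + 302·t + 52 = 0  ⇒  m = (-151)² − 137·52 = 15677
m = 15677 > 0,  v_rel·d = -151 < 0  ⇒  outside

inside=no margin=15677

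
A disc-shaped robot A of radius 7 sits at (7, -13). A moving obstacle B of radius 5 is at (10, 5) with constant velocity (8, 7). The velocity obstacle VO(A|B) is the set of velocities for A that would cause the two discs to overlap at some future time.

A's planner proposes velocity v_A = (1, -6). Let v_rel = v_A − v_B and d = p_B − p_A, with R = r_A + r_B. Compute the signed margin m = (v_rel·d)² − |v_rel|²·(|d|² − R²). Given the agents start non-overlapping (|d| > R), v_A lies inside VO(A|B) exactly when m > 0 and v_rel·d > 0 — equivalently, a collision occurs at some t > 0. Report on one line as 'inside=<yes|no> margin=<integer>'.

d = (3, 18),  |d|² = 333;  R = 7+5 = 12,  c = 333−12² = 189
v_rel = (-7, -13),  |v_rel|² = 218;  v_rel·d = (-7)·(3) + (-13)·(18) = -255
218·t² + 510·t + 189 = 0  ⇒  m = (-255)² − 218·189 = 23823
m = 23823 > 0,  v_rel·d = -255 < 0  ⇒  outside

inside=no margin=23823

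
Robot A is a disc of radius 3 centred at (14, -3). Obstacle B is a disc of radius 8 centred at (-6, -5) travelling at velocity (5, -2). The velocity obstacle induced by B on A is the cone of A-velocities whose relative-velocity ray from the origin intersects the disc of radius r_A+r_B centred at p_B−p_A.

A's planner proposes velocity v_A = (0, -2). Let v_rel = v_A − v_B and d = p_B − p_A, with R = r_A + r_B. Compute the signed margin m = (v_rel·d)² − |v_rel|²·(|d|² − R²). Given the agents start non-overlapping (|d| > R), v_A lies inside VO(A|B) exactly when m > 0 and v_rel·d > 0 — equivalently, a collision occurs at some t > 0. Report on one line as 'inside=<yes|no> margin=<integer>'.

d = (-20, -2),  |d|² = 404;  R = 3+8 = 11,  c = 404−11² = 283
v_rel = (-5, 0),  |v_rel|² = 25;  v_rel·d = (-5)·(-20) + (0)·(-2) = 100
25·t² − 200·t + 283 = 0  ⇒  m = 100² − 25·283 = 2925
m = 2925 > 0,  v_rel·d = 100 > 0  ⇒  inside

inside=yes margin=2925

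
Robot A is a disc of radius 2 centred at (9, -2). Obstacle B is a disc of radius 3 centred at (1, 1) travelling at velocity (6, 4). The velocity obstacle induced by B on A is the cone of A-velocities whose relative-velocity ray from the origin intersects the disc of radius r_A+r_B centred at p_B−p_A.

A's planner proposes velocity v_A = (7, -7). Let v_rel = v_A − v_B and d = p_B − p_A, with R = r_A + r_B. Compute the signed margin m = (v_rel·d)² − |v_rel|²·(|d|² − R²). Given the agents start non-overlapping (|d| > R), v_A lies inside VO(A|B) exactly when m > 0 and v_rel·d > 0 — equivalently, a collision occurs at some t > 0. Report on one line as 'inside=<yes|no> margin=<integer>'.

d = (-8, 3),  |d|² = 73;  R = 2+3 = 5,  c = 73−5² = 48
v_rel = (1, -11),  |v_rel|² = 122;  v_rel·d = (1)·(-8) + (-11)·(3) = -41
122·t² + 82·t + 48 = 0  ⇒  m = (-41)² − 122·48 = -4175
m = -4175 < 0,  v_rel·d = -41 < 0  ⇒  outside

inside=no margin=-4175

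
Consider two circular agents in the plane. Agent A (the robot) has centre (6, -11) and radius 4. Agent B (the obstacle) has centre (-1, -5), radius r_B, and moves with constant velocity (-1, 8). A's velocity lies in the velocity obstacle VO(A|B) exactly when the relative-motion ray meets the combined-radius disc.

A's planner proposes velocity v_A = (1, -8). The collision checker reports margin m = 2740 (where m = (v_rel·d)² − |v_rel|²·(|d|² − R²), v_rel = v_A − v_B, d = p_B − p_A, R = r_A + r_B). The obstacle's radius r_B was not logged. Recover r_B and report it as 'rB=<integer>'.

m = 2740
d = (-7, 6);  v_rel = (2, -16),  |v_rel|² = 260
v_rel×d = (2)·(6) − (-16)·(-7) = -100
since m = R²·260 − (-100)²:  R² = (10000 + 2740) / 260 = 49
R = √49 = 7  ⇒  r_B = 7 − 4 = 3

rB=3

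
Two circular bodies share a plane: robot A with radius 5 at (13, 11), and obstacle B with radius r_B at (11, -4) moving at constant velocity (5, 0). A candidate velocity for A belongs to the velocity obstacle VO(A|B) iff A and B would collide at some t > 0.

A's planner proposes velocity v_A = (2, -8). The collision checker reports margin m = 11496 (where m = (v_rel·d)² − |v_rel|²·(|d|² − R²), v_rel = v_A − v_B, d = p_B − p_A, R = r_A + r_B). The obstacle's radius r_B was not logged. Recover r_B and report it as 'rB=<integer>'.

m = 11496
d = (-2, -15);  v_rel = (-3, -8),  |v_rel|² = 73
v_rel×d = (-3)·(-15) − (-8)·(-2) = 29
since m = R²·73 − 29²:  R² = (841 + 11496) / 73 = 169
R = √169 = 13  ⇒  r_B = 13 − 5 = 8

rB=8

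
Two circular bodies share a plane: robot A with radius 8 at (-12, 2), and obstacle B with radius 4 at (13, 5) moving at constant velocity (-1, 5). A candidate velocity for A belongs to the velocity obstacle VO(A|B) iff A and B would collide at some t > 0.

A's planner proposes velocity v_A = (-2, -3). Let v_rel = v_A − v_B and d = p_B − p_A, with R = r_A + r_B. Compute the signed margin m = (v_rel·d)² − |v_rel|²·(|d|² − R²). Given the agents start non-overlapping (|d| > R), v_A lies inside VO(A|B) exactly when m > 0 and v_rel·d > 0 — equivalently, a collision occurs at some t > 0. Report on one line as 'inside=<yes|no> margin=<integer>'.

d = (25, 3),  |d|² = 634;  R = 8+4 = 12,  c = 634−12² = 490
v_rel = (-1, -8),  |v_rel|² = 65;  v_rel·d = (-1)·(25) + (-8)·(3) = -49
65·t² + 98·t + 490 = 0  ⇒  m = (-49)² − 65·490 = -29449
m = -29449 < 0,  v_rel·d = -49 < 0  ⇒  outside

inside=no margin=-29449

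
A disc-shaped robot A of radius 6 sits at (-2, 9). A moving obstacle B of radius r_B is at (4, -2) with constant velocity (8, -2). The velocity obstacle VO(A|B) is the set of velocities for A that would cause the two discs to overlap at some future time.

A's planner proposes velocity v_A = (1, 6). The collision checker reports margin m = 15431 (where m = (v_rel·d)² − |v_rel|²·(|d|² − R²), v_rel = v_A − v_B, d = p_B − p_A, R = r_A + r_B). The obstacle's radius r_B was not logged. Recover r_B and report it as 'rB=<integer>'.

m = 15431
d = (6, -11);  v_rel = (-7, 8),  |v_rel|² = 113
v_rel×d = (-7)·(-11) − (8)·(6) = 29
since m = R²·113 − 29²:  R² = (841 + 15431) / 113 = 144
R = √144 = 12  ⇒  r_B = 12 − 6 = 6

rB=6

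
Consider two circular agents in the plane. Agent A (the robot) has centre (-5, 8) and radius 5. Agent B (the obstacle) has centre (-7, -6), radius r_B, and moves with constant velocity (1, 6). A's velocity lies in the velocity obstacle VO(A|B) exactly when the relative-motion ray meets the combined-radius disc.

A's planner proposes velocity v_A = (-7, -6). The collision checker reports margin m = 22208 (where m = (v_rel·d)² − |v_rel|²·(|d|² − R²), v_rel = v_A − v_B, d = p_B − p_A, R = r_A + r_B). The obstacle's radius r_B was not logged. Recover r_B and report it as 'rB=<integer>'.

m = 22208
d = (-2, -14);  v_rel = (-8, -12),  |v_rel|² = 208
v_rel×d = (-8)·(-14) − (-12)·(-2) = 88
since m = R²·208 − 88²:  R² = (7744 + 22208) / 208 = 144
R = √144 = 12  ⇒  r_B = 12 − 5 = 7

rB=7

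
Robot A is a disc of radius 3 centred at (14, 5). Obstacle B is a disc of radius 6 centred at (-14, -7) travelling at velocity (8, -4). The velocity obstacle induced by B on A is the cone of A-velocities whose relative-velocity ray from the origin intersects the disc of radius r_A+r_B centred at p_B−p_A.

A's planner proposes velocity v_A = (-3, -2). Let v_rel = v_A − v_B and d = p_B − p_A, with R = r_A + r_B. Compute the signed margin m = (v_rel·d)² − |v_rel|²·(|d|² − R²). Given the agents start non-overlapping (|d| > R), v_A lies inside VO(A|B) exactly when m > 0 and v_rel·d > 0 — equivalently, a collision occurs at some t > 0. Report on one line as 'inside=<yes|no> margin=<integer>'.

d = (-28, -12),  |d|² = 928;  R = 3+6 = 9,  c = 928−9² = 847
v_rel = (-11, 2),  |v_rel|² = 125;  v_rel·d = (-11)·(-28) + (2)·(-12) = 284
125·t² − 568·t + 847 = 0  ⇒  m = 284² − 125·847 = -25219
m = -25219 < 0,  v_rel·d = 284 > 0  ⇒  outside

inside=no margin=-25219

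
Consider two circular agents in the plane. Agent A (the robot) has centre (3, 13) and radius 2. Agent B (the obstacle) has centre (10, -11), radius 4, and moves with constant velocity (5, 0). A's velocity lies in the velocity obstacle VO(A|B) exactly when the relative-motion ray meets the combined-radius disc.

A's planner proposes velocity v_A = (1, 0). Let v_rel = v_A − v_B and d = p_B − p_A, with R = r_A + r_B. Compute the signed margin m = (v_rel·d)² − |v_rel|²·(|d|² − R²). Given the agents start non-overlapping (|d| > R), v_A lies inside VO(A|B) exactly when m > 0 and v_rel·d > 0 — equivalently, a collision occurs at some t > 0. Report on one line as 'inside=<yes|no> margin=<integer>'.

d = (7, -24),  |d|² = 625;  R = 2+4 = 6,  c = 625−6² = 589
v_rel = (-4, 0),  |v_rel|² = 16;  v_rel·d = (-4)·(7) + (0)·(-24) = -28
16·t² + 56·t + 589 = 0  ⇒  m = (-28)² − 16·589 = -8640
m = -8640 < 0,  v_rel·d = -28 < 0  ⇒  outside

inside=no margin=-8640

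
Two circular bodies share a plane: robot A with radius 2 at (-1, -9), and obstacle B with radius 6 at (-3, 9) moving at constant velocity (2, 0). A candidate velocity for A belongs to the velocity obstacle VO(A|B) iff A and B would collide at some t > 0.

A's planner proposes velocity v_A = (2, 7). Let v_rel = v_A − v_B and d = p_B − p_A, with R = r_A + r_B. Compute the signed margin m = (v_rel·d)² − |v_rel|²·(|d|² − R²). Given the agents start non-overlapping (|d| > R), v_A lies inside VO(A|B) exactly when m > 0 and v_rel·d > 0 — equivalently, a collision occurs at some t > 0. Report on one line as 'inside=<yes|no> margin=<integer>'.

d = (-2, 18),  |d|² = 328;  R = 2+6 = 8,  c = 328−8² = 264
v_rel = (0, 7),  |v_rel|² = 49;  v_rel·d = (0)·(-2) + (7)·(18) = 126
49·t² − 252·t + 264 = 0  ⇒  m = 126² − 49·264 = 2940
m = 2940 > 0,  v_rel·d = 126 > 0  ⇒  inside

inside=yes margin=2940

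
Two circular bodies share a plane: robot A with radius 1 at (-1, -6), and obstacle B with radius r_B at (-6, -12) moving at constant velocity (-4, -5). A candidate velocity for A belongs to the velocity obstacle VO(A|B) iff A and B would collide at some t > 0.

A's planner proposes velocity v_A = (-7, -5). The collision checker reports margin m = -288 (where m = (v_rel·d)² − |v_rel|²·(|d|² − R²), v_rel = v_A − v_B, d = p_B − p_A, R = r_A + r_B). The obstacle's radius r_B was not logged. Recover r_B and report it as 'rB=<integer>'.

m = -288
d = (-5, -6);  v_rel = (-3, 0),  |v_rel|² = 9
v_rel×d = (-3)·(-6) − (0)·(-5) = 18
since m = R²·9 − 18²:  R² = (324 + -288) / 9 = 4
R = √4 = 2  ⇒  r_B = 2 − 1 = 1

rB=1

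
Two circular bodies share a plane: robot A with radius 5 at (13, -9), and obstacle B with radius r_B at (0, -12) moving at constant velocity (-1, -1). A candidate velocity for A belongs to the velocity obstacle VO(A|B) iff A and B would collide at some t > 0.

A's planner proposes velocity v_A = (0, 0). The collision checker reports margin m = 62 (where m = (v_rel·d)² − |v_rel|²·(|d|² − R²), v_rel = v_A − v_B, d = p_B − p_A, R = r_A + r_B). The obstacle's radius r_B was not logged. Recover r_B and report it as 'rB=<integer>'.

m = 62
d = (-13, -3);  v_rel = (1, 1),  |v_rel|² = 2
v_rel×d = (1)·(-3) − (1)·(-13) = 10
since m = R²·2 − 10²:  R² = (100 + 62) / 2 = 81
R = √81 = 9  ⇒  r_B = 9 − 5 = 4

rB=4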